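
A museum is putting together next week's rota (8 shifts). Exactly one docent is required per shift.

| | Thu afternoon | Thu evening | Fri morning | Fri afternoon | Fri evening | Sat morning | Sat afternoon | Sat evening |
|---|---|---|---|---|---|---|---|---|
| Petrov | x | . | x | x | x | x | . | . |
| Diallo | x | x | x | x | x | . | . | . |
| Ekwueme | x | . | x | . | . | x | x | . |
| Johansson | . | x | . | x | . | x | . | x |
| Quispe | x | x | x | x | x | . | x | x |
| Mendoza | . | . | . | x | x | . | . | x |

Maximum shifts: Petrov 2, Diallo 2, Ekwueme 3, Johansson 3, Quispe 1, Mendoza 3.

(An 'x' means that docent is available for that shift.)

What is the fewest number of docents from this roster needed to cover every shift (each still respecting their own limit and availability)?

3

8 slots to fill and no one can take more than 3, so at least ⌈8/3⌉ = 3 docents are needed.
Petrov, Ekwueme, and Johansson alone can cover everything: Thu afternoon→Petrov, Thu evening→Johansson, Fri morning→Ekwueme, Fri afternoon→Johansson, Fri evening→Petrov, Sat morning→Ekwueme, Sat afternoon→Ekwueme, Sat evening→Johansson.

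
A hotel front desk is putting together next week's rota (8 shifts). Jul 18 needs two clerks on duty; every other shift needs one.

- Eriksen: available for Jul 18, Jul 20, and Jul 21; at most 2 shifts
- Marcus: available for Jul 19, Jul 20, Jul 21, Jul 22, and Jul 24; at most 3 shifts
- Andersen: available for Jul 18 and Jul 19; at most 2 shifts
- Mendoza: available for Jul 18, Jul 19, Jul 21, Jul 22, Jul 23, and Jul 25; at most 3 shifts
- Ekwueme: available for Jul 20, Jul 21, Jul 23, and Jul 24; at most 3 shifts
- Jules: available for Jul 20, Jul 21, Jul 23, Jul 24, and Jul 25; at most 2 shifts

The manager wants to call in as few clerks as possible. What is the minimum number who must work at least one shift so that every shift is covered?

9 slots to fill and no one can take more than 3, so at least ⌈9/3⌉ = 3 clerks are needed.
No set of 3 clerks can cover every shift (each such set leaves at least one shift with no one available or exceeds a cap).
Eriksen, Marcus, Andersen, and Mendoza alone can cover everything: Jul 18→Eriksen+Andersen, Jul 19→Marcus, Jul 20→Eriksen, Jul 21→Mendoza, Jul 22→Marcus, Jul 23→Mendoza, Jul 24→Marcus, Jul 25→Mendoza.

4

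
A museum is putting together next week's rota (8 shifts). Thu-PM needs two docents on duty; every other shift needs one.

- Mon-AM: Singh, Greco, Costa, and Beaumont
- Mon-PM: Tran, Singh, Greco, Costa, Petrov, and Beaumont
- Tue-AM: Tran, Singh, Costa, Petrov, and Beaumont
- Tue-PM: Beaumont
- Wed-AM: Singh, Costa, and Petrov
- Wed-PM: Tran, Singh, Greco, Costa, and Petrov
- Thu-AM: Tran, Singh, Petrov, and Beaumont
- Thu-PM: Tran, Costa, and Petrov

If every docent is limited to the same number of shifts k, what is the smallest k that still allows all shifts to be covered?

2

With 6 docents and 9 worker-slots to fill, someone must work at least ⌈9/6⌉ = 2 shifts, so k ≥ 2.
k = 2 works: Mon-AM→Singh, Mon-PM→Greco, Tue-AM→Costa, Tue-PM→Beaumont, Wed-AM→Singh, Wed-PM→Greco, Thu-AM→Tran, Thu-PM→Tran+Costa.
Loads: Tran 2, Singh 2, Greco 2, Costa 2, Petrov 0, Beaumont 1 — all ≤ 2.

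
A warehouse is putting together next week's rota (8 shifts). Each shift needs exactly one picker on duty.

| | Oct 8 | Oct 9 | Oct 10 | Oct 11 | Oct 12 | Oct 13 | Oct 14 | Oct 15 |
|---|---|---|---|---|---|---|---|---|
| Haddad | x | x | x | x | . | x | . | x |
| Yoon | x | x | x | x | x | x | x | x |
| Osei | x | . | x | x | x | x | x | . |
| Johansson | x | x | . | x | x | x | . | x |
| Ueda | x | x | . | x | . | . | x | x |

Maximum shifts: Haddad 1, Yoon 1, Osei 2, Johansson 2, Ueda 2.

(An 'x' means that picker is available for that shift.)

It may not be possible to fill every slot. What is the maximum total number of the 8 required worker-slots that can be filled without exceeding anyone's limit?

8

Total capacity across all pickers is 1+1+2+2+2 = 8, and 8 slots are needed, so at most 8 can be filled.
An assignment achieving 8: Oct 8→Ueda, Oct 9→Johansson, Oct 10→Haddad, Oct 11→Ueda, Oct 12→Yoon, Oct 13→Osei, Oct 14→Osei, Oct 15→Johansson.
Loads: Haddad 1/1, Yoon 1/1, Osei 2/2, Johansson 2/2, Ueda 2/2.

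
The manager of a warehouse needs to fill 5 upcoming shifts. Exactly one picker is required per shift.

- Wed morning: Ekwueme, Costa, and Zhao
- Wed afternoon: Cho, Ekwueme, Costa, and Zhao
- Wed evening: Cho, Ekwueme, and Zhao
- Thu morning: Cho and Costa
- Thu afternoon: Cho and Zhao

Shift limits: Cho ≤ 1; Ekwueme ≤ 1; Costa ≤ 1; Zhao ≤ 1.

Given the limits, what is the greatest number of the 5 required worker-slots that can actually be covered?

Total capacity across all pickers is 1+1+1+1 = 4, and 5 slots are needed, so at most 4 can be filled.
An assignment achieving 4: Wed morning→Ekwueme, Wed afternoon→Costa, Thu morning→Cho, Thu afternoon→Zhao.
Loads: Cho 1/1, Ekwueme 1/1, Costa 1/1, Zhao 1/1.

4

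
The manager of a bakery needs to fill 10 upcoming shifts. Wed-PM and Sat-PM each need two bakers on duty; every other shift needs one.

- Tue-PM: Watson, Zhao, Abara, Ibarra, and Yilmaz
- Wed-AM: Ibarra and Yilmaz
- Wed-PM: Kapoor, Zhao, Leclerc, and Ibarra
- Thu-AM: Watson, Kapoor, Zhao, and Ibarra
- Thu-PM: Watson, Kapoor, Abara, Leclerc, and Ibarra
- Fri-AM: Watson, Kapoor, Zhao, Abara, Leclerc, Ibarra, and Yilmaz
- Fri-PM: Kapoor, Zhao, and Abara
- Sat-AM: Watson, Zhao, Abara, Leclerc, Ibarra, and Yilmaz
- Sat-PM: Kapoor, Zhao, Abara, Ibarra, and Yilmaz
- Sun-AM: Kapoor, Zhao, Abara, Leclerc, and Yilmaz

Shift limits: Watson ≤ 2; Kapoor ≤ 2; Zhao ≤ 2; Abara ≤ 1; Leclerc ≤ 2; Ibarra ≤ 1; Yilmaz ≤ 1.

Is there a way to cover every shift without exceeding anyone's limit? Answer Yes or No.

No

Total capacity is 2+2+2+1+2+1+1 = 11 but 12 worker-slots are needed — infeasible.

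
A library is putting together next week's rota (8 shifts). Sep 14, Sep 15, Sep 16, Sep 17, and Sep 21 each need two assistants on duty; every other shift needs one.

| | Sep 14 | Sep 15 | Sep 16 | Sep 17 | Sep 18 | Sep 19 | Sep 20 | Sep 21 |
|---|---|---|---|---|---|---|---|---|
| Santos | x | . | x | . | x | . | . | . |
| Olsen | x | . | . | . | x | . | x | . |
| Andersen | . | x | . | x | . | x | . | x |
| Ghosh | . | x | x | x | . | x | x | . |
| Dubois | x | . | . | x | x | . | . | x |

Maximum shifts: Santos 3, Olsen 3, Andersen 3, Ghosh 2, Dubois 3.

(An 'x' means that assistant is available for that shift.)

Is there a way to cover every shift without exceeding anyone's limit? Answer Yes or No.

No

Total capacity is 14 and 13 slots are needed, so capacity alone doesn't rule it out.
Shifts {Sep 15, Sep 16, Sep 17, Sep 19, Sep 21} need 9 worker-slots in total, but the assistants available for any of those shifts (Santos, Andersen, Ghosh, and Dubois) can supply at most 8 among them. So no valid schedule exists.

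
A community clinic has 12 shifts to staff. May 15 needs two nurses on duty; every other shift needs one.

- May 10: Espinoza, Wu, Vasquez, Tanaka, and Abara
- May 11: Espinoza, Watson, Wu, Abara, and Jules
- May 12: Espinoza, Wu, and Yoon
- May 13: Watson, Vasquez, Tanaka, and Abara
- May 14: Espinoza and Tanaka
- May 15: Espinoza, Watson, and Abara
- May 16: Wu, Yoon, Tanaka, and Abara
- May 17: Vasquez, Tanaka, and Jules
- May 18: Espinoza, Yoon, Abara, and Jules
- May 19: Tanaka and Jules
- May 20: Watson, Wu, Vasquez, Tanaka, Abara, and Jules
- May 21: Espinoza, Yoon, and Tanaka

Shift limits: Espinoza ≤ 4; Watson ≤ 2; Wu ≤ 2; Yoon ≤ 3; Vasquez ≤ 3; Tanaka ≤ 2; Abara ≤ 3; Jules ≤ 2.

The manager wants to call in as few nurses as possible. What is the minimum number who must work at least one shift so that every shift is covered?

5

13 slots to fill and no one can take more than 4, so at least ⌈13/4⌉ = 4 nurses are needed.
No set of 4 nurses can cover every shift (each such set leaves at least one shift with no one available or exceeds a cap).
Espinoza, Watson, Wu, Yoon, and Tanaka alone can cover everything: May 10→Espinoza, May 11→Wu, May 12→Yoon, May 13→Watson, May 14→Espinoza, May 15→Espinoza+Watson, May 16→Yoon, May 17→Tanaka, May 18→Espinoza, May 19→Tanaka, May 20→Wu, May 21→Yoon.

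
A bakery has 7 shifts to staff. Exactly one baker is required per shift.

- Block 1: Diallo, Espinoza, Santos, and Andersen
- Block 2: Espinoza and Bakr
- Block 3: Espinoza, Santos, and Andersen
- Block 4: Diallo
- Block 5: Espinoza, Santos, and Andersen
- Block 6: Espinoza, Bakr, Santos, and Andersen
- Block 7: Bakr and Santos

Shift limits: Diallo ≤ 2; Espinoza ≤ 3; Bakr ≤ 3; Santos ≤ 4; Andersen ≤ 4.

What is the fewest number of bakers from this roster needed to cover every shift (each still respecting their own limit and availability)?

3

7 slots to fill and no one can take more than 4, so at least ⌈7/4⌉ = 2 bakers are needed.
No set of 2 bakers can cover every shift (each such set leaves at least one shift with no one available or exceeds a cap).
Diallo, Espinoza, and Bakr alone can cover everything: Block 1→Diallo, Block 2→Espinoza, Block 3→Espinoza, Block 4→Diallo, Block 5→Espinoza, Block 6→Bakr, Block 7→Bakr.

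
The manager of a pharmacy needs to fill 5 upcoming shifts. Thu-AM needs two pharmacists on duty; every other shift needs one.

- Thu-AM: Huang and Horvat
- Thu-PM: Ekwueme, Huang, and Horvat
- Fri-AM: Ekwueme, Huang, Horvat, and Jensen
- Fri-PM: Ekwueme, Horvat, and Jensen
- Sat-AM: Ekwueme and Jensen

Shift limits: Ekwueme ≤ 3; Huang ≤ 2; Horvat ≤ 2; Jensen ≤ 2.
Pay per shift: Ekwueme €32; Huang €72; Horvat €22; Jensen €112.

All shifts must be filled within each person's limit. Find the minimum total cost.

Thu-AM can only be covered by Huang and Horvat, so that assignment is forced.
Picking the cheapest available pharmacist for each shift independently would cost €192, but that ignores the shift limits.
An optimal schedule: Thu-AM→Horvat+Huang, Thu-PM→Horvat, Fri-AM→Ekwueme, Fri-PM→Ekwueme, Sat-AM→Ekwueme.
Total: 22 + 72 + 22 + 32 + 32 + 32 = €212.

€212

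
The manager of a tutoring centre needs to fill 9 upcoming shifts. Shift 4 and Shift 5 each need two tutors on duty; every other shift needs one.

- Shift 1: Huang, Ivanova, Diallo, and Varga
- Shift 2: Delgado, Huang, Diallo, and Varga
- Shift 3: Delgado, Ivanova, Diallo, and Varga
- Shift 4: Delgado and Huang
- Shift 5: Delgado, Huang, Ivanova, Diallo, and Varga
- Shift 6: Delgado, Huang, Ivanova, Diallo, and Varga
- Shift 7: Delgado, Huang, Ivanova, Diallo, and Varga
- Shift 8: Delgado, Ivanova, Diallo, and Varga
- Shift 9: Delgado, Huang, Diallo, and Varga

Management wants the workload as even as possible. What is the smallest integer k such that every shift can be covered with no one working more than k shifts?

With 5 tutors and 11 worker-slots to fill, someone must work at least ⌈11/5⌉ = 3 shifts, so k ≥ 3.
k = 3 works: Shift 1→Huang, Shift 2→Delgado, Shift 3→Delgado, Shift 4→Delgado+Huang, Shift 5→Diallo+Varga, Shift 6→Ivanova, Shift 7→Ivanova, Shift 8→Ivanova, Shift 9→Huang.
Loads: Delgado 3, Huang 3, Ivanova 3, Diallo 1, Varga 1 — all ≤ 3.

3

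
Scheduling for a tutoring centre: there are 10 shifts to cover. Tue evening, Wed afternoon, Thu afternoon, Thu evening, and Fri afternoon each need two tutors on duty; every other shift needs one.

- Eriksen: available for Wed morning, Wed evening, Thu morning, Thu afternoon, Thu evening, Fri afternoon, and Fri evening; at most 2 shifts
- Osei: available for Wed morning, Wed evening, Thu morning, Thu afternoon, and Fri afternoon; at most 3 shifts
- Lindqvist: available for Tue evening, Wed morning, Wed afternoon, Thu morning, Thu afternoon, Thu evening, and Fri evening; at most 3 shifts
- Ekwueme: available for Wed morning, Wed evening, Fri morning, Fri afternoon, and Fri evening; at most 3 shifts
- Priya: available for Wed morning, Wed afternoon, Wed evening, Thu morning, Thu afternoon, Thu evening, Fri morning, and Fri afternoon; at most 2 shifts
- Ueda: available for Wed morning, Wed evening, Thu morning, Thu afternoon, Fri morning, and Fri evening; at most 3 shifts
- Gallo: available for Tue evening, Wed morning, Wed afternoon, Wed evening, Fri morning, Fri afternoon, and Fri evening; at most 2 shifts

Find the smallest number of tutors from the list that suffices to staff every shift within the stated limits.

6

15 slots to fill and no one can take more than 3, so at least ⌈15/3⌉ = 5 tutors are needed.
Any 5 tutors together have capacity at most 3+3+3+3+2 = 14 < 15 slots, so 5 can never suffice.
Eriksen, Osei, Lindqvist, Ekwueme, Priya, and Gallo alone can cover everything: Tue evening→Lindqvist+Gallo, Wed morning→Osei, Wed afternoon→Lindqvist+Priya, Wed evening→Osei, Thu morning→Eriksen, Thu afternoon→Osei+Priya, Thu evening→Eriksen+Lindqvist, Fri morning→Ekwueme, Fri afternoon→Ekwueme+Gallo, Fri evening→Ekwueme.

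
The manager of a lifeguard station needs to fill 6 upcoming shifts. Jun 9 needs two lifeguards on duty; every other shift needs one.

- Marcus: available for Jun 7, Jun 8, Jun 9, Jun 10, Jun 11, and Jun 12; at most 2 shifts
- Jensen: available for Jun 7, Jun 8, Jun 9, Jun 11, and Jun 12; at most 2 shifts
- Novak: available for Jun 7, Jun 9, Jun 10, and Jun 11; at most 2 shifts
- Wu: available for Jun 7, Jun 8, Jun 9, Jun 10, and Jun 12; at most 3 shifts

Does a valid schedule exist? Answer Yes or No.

One valid schedule: Jun 7→Novak, Jun 8→Marcus, Jun 9→Novak+Wu, Jun 10→Marcus, Jun 11→Jensen, Jun 12→Jensen.
Loads: Marcus 2/2, Jensen 2/2, Novak 2/2, Wu 1/3 — all within limits.

Yes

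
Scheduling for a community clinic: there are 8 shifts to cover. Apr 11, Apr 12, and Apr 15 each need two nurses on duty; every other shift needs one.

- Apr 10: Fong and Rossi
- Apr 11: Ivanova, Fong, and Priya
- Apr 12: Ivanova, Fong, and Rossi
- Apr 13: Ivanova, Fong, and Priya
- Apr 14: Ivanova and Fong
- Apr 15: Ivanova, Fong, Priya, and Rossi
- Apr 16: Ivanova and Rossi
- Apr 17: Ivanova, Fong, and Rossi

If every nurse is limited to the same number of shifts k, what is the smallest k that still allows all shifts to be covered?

3

With 4 nurses and 11 worker-slots to fill, someone must work at least ⌈11/4⌉ = 3 shifts, so k ≥ 3.
k = 3 works: Apr 10→Fong, Apr 11→Ivanova+Fong, Apr 12→Fong+Rossi, Apr 13→Priya, Apr 14→Ivanova, Apr 15→Priya+Rossi, Apr 16→Ivanova, Apr 17→Rossi.
Loads: Ivanova 3, Fong 3, Priya 2, Rossi 3 — all ≤ 3.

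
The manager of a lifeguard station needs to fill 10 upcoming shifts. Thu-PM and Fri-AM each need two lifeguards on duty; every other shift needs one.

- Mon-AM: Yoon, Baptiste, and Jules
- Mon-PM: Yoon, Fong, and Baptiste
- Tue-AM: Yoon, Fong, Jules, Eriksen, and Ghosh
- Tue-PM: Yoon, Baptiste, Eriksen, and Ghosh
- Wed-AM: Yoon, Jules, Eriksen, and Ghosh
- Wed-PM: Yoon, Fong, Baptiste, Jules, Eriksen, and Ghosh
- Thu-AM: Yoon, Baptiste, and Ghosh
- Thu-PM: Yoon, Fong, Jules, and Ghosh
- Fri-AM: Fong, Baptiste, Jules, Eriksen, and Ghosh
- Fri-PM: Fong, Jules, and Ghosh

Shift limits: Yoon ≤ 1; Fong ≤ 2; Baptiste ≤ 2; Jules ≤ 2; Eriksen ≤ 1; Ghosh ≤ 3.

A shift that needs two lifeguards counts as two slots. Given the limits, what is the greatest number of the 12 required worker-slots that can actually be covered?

Total capacity across all lifeguards is 1+2+2+2+1+3 = 11, and 12 slots are needed, so at most 11 can be filled.
An assignment achieving 11: Mon-AM→Yoon, Mon-PM→Fong, Tue-AM→Eriksen, Tue-PM→Baptiste, Wed-AM→Jules, Wed-PM→Ghosh, Thu-AM→Baptiste, Thu-PM→Jules+Ghosh, Fri-AM→Ghosh, Fri-PM→Fong.
Loads: Yoon 1/1, Fong 2/2, Baptiste 2/2, Jules 2/2, Eriksen 1/1, Ghosh 3/3.

11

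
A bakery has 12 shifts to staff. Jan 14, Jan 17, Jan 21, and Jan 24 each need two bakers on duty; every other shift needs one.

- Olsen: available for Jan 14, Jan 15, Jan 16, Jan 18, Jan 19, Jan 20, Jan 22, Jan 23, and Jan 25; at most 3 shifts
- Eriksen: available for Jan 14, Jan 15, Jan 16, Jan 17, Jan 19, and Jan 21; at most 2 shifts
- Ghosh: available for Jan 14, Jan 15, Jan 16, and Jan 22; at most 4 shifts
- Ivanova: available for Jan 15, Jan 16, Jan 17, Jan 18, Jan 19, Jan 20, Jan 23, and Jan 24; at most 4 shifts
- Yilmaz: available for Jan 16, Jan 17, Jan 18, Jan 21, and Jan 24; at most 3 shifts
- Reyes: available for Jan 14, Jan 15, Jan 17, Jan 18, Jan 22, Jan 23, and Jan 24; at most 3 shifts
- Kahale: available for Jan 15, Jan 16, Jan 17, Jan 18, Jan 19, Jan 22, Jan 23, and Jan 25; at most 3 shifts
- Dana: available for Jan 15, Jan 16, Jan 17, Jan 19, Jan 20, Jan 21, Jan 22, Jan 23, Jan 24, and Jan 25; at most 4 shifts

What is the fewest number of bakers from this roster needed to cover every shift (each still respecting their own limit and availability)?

5

16 slots to fill and no one can take more than 4, so at least ⌈16/4⌉ = 4 bakers are needed.
Any 4 bakers together have capacity at most 4+4+4+3 = 15 < 16 slots, so 4 can never suffice.
Olsen, Eriksen, Ghosh, Ivanova, and Yilmaz alone can cover everything: Jan 14→Eriksen+Ghosh, Jan 15→Ghosh, Jan 16→Ghosh, Jan 17→Ivanova+Yilmaz, Jan 18→Ivanova, Jan 19→Ivanova, Jan 20→Olsen, Jan 21→Eriksen+Yilmaz, Jan 22→Ghosh, Jan 23→Olsen, Jan 24→Ivanova+Yilmaz, Jan 25→Olsen.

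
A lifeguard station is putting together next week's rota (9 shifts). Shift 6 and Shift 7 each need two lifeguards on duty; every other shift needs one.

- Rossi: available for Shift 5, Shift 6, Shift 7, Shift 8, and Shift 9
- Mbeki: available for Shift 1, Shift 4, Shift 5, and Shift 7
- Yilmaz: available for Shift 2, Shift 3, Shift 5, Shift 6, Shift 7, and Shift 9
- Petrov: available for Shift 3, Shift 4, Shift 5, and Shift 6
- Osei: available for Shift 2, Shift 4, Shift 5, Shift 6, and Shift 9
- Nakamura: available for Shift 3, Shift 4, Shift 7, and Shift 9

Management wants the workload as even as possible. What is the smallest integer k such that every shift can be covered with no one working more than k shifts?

With 6 lifeguards and 11 worker-slots to fill, someone must work at least ⌈11/6⌉ = 2 shifts, so k ≥ 2.
k = 2 works: Shift 1→Mbeki, Shift 2→Yilmaz, Shift 3→Yilmaz, Shift 4→Mbeki, Shift 5→Petrov, Shift 6→Petrov+Osei, Shift 7→Rossi+Nakamura, Shift 8→Rossi, Shift 9→Osei.
Loads: Rossi 2, Mbeki 2, Yilmaz 2, Petrov 2, Osei 2, Nakamura 1 — all ≤ 2.

2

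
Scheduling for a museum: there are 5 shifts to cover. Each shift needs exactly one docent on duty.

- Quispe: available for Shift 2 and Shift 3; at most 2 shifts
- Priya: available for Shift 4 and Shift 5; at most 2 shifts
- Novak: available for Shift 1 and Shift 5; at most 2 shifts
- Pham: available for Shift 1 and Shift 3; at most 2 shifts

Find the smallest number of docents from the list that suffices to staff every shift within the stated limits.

3

5 slots to fill and no one can take more than 2, so at least ⌈5/2⌉ = 3 docents are needed.
Quispe, Priya, and Novak alone can cover everything: Shift 1→Novak, Shift 2→Quispe, Shift 3→Quispe, Shift 4→Priya, Shift 5→Priya.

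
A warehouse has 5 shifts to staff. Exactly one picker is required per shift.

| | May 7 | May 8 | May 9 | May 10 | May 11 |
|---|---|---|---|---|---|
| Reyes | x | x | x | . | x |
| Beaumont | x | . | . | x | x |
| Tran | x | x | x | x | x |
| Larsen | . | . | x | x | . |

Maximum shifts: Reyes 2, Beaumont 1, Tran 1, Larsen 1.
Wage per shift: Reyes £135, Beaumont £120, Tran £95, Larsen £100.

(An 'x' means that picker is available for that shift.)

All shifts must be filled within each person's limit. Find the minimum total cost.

£585

Picking the cheapest available picker for each shift independently would cost £475, but that ignores the shift limits.
An optimal schedule: May 7→Reyes, May 8→Reyes, May 9→Tran, May 10→Larsen, May 11→Beaumont.
Total: 135 + 135 + 95 + 100 + 120 = £585.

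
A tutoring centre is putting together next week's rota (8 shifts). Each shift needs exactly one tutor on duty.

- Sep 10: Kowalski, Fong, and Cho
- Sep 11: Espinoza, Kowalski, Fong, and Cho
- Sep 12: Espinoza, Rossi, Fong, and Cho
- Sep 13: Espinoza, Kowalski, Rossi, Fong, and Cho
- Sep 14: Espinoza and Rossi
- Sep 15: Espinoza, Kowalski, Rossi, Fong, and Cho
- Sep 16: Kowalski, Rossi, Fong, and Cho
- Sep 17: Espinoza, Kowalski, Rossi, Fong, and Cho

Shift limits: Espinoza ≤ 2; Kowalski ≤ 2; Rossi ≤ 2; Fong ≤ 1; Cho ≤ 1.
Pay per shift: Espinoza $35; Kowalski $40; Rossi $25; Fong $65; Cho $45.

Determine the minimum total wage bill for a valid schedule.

$310

Picking the cheapest available tutor for each shift independently would cost $225, but that ignores the shift limits.
An optimal schedule: Sep 10→Kowalski, Sep 11→Espinoza, Sep 12→Rossi, Sep 13→Rossi, Sep 14→Espinoza, Sep 15→Fong, Sep 16→Kowalski, Sep 17→Cho.
Total: 40 + 35 + 25 + 25 + 35 + 65 + 40 + 45 = $310.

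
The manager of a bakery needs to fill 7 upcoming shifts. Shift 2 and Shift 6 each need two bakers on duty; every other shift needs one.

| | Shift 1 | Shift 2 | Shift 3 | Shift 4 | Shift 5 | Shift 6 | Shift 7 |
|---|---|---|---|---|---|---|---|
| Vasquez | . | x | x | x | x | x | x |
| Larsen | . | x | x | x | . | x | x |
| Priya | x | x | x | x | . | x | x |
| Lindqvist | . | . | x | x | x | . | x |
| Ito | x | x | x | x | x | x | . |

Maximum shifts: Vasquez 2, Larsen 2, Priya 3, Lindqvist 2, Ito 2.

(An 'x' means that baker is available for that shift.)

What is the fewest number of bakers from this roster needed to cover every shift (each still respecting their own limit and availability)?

4

9 slots to fill and no one can take more than 3, so at least ⌈9/3⌉ = 3 bakers are needed.
Any 3 bakers together have capacity at most 3+2+2 = 7 < 9 slots, so 3 can never suffice.
Vasquez, Larsen, Priya, and Lindqvist alone can cover everything: Shift 1→Priya, Shift 2→Vasquez+Larsen, Shift 3→Priya, Shift 4→Lindqvist, Shift 5→Vasquez, Shift 6→Larsen+Priya, Shift 7→Lindqvist.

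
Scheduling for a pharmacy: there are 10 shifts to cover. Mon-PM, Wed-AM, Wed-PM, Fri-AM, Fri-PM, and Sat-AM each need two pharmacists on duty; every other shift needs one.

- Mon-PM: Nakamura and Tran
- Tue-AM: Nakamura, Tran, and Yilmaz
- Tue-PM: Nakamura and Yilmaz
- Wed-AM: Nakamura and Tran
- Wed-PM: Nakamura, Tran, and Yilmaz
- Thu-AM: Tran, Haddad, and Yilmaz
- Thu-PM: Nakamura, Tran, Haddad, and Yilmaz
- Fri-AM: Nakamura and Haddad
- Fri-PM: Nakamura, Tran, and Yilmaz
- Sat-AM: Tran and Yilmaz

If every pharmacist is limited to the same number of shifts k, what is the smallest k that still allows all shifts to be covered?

5

With 4 pharmacists and 16 worker-slots to fill, someone must work at least ⌈16/4⌉ = 4 shifts, so k ≥ 4.
k = 4 is infeasible (exhaustive check).
k = 5 works: Mon-PM→Nakamura+Tran, Tue-AM→Nakamura, Tue-PM→Nakamura, Wed-AM→Nakamura+Tran, Wed-PM→Tran+Yilmaz, Thu-AM→Haddad, Thu-PM→Haddad, Fri-AM→Nakamura+Haddad, Fri-PM→Tran+Yilmaz, Sat-AM→Tran+Yilmaz.
Loads: Nakamura 5, Tran 5, Haddad 3, Yilmaz 3 — all ≤ 5.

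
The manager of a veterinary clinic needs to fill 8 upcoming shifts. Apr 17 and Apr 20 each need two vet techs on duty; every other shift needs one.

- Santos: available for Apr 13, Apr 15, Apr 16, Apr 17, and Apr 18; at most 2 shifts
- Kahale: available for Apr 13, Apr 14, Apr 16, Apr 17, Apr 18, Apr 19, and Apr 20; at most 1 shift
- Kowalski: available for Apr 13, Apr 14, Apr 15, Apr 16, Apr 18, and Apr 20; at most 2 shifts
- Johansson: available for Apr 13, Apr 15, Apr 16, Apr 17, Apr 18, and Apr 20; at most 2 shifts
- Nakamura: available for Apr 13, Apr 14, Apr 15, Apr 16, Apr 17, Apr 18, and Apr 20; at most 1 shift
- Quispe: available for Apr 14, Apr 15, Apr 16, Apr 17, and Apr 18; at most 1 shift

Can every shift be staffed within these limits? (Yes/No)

Total capacity is 2+1+2+2+1+1 = 9 but 10 worker-slots are needed — infeasible.

No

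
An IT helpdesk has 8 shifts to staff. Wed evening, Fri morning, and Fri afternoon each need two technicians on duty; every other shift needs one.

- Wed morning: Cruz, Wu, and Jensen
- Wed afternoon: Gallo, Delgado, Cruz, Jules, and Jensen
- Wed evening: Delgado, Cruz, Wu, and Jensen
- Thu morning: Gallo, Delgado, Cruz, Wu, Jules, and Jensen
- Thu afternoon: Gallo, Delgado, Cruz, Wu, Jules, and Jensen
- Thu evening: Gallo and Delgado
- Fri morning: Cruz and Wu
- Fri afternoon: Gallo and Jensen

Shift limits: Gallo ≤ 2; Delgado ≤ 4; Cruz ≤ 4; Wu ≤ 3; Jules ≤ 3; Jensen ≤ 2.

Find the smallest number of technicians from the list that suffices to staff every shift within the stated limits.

4

11 slots to fill and no one can take more than 4, so at least ⌈11/4⌉ = 3 technicians are needed.
Shifts {Fri morning, Fri afternoon} need 4 slots, but among the technicians available for them (Gallo, Cruz, Wu, and Jensen) any 3 together supply at most 3. So 3 technicians are not enough.
Gallo, Cruz, Wu, and Jensen alone can cover everything: Wed morning→Cruz, Wed afternoon→Cruz, Wed evening→Cruz+Wu, Thu morning→Wu, Thu afternoon→Jensen, Thu evening→Gallo, Fri morning→Cruz+Wu, Fri afternoon→Gallo+Jensen.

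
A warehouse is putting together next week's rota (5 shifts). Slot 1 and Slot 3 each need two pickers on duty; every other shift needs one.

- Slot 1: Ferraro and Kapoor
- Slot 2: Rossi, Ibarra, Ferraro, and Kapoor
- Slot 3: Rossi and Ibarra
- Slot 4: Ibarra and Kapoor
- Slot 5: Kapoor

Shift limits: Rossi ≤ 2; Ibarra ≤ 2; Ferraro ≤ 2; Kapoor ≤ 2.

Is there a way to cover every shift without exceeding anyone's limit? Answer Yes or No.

Yes

Slot 1 can only be covered by Ferraro and Kapoor, so that assignment is forced.
Slot 3 can only be covered by Rossi and Ibarra, so that assignment is forced.
Slot 5 can only be covered by Kapoor, so that assignment is forced.
One valid schedule: Slot 1→Ferraro+Kapoor, Slot 2→Rossi, Slot 3→Rossi+Ibarra, Slot 4→Ibarra, Slot 5→Kapoor.
Loads: Rossi 2/2, Ibarra 2/2, Ferraro 1/2, Kapoor 2/2 — all within limits.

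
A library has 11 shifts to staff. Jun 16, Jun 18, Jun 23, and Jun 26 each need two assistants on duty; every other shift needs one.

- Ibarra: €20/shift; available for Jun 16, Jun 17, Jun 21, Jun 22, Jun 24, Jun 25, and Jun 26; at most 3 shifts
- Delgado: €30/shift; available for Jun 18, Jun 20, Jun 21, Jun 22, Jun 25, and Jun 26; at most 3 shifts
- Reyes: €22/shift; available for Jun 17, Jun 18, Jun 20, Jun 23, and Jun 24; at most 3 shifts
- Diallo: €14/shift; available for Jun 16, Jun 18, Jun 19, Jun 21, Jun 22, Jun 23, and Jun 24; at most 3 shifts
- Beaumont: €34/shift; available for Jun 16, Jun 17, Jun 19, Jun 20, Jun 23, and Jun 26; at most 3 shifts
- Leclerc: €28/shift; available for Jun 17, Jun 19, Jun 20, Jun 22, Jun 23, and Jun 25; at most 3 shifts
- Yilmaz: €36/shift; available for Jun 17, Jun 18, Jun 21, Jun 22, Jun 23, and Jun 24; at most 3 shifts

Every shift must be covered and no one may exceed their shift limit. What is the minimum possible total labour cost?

€342

Picking the cheapest available assistant for each shift independently would cost €274, but that ignores the shift limits.
An optimal schedule: Jun 16→Diallo+Ibarra, Jun 17→Leclerc, Jun 18→Reyes+Delgado, Jun 19→Diallo, Jun 20→Reyes, Jun 21→Delgado, Jun 22→Leclerc, Jun 23→Reyes+Leclerc, Jun 24→Diallo, Jun 25→Ibarra, Jun 26→Ibarra+Delgado.
Total: 14 + 20 + 28 + 22 + 30 + 14 + 22 + 30 + 28 + 22 + 28 + 14 + 20 + 20 + 30 = €342.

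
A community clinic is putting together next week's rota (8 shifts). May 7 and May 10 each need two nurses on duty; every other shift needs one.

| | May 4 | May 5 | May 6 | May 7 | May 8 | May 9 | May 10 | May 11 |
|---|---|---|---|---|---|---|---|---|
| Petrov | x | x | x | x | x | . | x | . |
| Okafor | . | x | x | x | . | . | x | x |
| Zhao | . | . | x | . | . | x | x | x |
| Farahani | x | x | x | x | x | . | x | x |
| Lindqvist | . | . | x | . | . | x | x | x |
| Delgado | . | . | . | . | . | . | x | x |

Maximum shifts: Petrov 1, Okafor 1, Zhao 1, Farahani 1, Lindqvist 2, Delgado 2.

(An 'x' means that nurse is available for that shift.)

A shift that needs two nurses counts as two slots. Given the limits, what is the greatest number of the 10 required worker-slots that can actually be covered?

8

Total capacity across all nurses is 1+1+1+1+2+2 = 8, and 10 slots are needed, so at most 8 can be filled.
An assignment achieving 8: May 4→Petrov, May 5→Okafor, May 6→Lindqvist, May 8→Farahani, May 9→Zhao, May 10→Lindqvist+Delgado, May 11→Delgado.
Loads: Petrov 1/1, Okafor 1/1, Zhao 1/1, Farahani 1/1, Lindqvist 2/2, Delgado 2/2.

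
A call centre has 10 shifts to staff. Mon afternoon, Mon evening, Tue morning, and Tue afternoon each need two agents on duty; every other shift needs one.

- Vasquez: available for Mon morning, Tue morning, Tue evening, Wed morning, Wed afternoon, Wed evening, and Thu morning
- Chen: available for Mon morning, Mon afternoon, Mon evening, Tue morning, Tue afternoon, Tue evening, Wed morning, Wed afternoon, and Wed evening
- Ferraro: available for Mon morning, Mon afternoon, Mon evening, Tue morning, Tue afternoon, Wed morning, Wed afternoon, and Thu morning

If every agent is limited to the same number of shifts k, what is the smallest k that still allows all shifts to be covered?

With 3 agents and 14 worker-slots to fill, someone must work at least ⌈14/3⌉ = 5 shifts, so k ≥ 5.
k = 5 works: Mon morning→Vasquez, Mon afternoon→Chen+Ferraro, Mon evening→Chen+Ferraro, Tue morning→Vasquez+Chen, Tue afternoon→Chen+Ferraro, Tue evening→Vasquez, Wed morning→Chen, Wed afternoon→Ferraro, Wed evening→Vasquez, Thu morning→Vasquez.
Loads: Vasquez 5, Chen 5, Ferraro 4 — all ≤ 5.

5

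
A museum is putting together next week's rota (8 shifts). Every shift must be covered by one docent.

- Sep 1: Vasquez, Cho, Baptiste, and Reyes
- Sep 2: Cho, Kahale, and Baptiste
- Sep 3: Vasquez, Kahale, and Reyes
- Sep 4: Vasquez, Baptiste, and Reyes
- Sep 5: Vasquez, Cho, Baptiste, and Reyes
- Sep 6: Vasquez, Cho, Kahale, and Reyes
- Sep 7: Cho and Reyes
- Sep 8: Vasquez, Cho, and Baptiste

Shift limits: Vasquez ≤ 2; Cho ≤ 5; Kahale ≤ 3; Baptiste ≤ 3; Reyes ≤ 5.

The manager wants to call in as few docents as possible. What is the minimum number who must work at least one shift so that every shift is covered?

2

8 slots to fill and no one can take more than 5, so at least ⌈8/5⌉ = 2 docents are needed.
Cho and Reyes alone can cover everything: Sep 1→Cho, Sep 2→Cho, Sep 3→Reyes, Sep 4→Reyes, Sep 5→Cho, Sep 6→Cho, Sep 7→Reyes, Sep 8→Cho.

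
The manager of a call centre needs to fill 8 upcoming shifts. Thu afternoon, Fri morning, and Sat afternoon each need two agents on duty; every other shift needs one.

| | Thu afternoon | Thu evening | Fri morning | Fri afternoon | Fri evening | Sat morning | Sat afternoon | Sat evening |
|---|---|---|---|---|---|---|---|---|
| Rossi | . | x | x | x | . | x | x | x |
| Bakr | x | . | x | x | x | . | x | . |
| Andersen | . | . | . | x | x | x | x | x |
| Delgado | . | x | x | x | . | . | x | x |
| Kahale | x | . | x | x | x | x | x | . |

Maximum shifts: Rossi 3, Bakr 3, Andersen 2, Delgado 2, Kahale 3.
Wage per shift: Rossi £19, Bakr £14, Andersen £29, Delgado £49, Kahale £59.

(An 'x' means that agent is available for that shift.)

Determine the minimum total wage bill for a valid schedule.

£314

Thu afternoon can only be covered by Bakr and Kahale, so that assignment is forced.
Picking the cheapest available agent for each shift independently would cost £224, but that ignores the shift limits.
An optimal schedule: Thu afternoon→Bakr+Kahale, Thu evening→Rossi, Fri morning→Bakr+Delgado, Fri afternoon→Andersen, Fri evening→Bakr, Sat morning→Rossi, Sat afternoon→Andersen+Delgado, Sat evening→Rossi.
Total: 14 + 59 + 19 + 14 + 49 + 29 + 14 + 19 + 29 + 49 + 19 = £314.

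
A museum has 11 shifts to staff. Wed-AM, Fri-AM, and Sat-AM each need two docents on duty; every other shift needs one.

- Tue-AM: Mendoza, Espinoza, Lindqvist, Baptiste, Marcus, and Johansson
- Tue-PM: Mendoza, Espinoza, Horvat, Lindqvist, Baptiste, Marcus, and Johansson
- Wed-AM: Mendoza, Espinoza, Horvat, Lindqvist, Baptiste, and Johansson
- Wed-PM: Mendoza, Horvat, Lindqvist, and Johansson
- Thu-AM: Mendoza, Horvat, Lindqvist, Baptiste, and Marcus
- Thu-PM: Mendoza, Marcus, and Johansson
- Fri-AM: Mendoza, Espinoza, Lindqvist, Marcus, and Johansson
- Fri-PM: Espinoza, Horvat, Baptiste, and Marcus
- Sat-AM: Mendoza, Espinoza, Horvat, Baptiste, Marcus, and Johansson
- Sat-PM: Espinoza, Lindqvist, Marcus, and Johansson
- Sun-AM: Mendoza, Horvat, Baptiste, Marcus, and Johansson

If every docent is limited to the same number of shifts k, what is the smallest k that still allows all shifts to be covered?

2

With 7 docents and 14 worker-slots to fill, someone must work at least ⌈14/7⌉ = 2 shifts, so k ≥ 2.
k = 2 works: Tue-AM→Lindqvist, Tue-PM→Lindqvist, Wed-AM→Baptiste+Johansson, Wed-PM→Mendoza, Thu-AM→Horvat, Thu-PM→Mendoza, Fri-AM→Marcus+Johansson, Fri-PM→Espinoza, Sat-AM→Baptiste+Marcus, Sat-PM→Espinoza, Sun-AM→Horvat.
Loads: Mendoza 2, Espinoza 2, Horvat 2, Lindqvist 2, Baptiste 2, Marcus 2, Johansson 2 — all ≤ 2.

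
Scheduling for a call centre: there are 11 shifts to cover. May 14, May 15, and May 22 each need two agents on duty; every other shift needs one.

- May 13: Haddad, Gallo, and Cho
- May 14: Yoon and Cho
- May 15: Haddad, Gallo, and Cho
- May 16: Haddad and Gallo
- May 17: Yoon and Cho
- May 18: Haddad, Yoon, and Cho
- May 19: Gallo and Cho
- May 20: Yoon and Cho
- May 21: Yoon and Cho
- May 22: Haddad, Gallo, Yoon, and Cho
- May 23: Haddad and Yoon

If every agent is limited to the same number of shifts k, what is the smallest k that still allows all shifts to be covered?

4

With 4 agents and 14 worker-slots to fill, someone must work at least ⌈14/4⌉ = 4 shifts, so k ≥ 4.
k = 4 works: May 13→Haddad, May 14→Yoon+Cho, May 15→Haddad+Gallo, May 16→Haddad, May 17→Yoon, May 18→Cho, May 19→Gallo, May 20→Yoon, May 21→Yoon, May 22→Gallo+Cho, May 23→Haddad.
Loads: Haddad 4, Gallo 3, Yoon 4, Cho 3 — all ≤ 4.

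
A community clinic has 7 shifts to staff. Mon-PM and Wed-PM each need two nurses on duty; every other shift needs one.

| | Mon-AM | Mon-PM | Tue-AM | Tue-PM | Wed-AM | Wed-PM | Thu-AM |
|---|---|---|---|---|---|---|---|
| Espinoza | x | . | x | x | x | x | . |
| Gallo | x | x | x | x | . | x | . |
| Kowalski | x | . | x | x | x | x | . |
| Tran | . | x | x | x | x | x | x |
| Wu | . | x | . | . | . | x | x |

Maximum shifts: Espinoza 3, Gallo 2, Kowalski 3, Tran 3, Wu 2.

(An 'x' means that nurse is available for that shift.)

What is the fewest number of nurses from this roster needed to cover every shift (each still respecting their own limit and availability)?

9 slots to fill and no one can take more than 3, so at least ⌈9/3⌉ = 3 nurses are needed.
No set of 3 nurses can cover every shift (each such set leaves at least one shift with no one available or exceeds a cap).
Espinoza, Gallo, Kowalski, and Tran alone can cover everything: Mon-AM→Espinoza, Mon-PM→Gallo+Tran, Tue-AM→Espinoza, Tue-PM→Gallo, Wed-AM→Espinoza, Wed-PM→Kowalski+Tran, Thu-AM→Tran.

4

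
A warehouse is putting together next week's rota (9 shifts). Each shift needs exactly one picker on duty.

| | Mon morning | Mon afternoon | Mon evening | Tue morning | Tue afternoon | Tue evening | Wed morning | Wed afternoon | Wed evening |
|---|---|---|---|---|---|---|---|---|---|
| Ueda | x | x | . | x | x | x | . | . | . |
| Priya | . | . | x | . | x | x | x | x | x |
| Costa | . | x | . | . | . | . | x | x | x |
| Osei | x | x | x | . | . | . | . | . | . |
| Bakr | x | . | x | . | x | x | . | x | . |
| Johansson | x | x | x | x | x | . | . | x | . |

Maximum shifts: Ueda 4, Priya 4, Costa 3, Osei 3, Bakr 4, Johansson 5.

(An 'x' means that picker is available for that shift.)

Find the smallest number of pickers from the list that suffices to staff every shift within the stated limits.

9 slots to fill and no one can take more than 5, so at least ⌈9/5⌉ = 2 pickers are needed.
Priya and Johansson alone can cover everything: Mon morning→Johansson, Mon afternoon→Johansson, Mon evening→Priya, Tue morning→Johansson, Tue afternoon→Johansson, Tue evening→Priya, Wed morning→Priya, Wed afternoon→Johansson, Wed evening→Priya.

2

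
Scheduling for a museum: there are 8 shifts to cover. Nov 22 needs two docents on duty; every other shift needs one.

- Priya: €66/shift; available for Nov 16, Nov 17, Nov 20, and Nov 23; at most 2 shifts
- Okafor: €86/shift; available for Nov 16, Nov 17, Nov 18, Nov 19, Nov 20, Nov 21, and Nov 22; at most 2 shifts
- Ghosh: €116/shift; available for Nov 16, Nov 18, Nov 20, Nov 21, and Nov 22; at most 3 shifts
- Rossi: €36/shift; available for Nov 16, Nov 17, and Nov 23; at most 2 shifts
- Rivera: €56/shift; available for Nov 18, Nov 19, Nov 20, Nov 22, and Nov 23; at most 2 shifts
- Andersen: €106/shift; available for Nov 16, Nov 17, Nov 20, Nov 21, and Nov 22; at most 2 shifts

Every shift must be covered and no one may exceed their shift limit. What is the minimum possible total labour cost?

€594

Picking the cheapest available docent for each shift independently would cost €504, but that ignores the shift limits.
An optimal schedule: Nov 16→Priya, Nov 17→Rossi, Nov 18→Rivera, Nov 19→Rivera, Nov 20→Priya, Nov 21→Okafor, Nov 22→Okafor+Andersen, Nov 23→Rossi.
Total: 66 + 36 + 56 + 56 + 66 + 86 + 86 + 106 + 36 = €594.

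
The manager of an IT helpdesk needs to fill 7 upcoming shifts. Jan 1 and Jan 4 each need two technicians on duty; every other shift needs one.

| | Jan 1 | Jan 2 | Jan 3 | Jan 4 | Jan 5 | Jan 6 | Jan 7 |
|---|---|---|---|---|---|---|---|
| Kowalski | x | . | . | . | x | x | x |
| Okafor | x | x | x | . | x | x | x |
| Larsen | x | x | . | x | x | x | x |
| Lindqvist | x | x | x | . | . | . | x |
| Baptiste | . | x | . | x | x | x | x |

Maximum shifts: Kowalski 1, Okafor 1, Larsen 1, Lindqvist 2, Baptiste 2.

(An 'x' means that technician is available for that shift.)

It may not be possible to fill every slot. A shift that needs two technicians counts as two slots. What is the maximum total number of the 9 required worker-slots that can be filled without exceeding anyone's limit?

7

Total capacity across all technicians is 1+1+1+2+2 = 7, and 9 slots are needed, so at most 7 can be filled.
An assignment achieving 7: Jan 1→Kowalski+Lindqvist, Jan 2→Lindqvist, Jan 3→Okafor, Jan 4→Larsen+Baptiste, Jan 5→Baptiste.
Loads: Kowalski 1/1, Okafor 1/1, Larsen 1/1, Lindqvist 2/2, Baptiste 2/2.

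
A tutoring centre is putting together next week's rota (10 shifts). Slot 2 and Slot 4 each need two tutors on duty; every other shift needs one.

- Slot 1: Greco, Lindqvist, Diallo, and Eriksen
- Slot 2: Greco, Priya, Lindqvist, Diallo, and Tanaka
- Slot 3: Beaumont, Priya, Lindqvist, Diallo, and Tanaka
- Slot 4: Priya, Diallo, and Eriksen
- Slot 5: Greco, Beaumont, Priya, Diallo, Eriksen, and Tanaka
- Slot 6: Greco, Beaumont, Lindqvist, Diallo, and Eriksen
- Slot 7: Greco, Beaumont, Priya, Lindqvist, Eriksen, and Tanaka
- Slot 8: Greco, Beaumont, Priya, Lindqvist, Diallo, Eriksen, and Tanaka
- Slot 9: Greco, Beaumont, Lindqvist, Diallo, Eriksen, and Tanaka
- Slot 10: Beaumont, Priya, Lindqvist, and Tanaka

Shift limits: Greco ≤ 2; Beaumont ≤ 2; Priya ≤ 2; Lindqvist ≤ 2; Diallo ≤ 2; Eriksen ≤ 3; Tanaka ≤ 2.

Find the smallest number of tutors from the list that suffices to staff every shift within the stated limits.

12 slots to fill and no one can take more than 3, so at least ⌈12/3⌉ = 4 tutors are needed.
Any 5 tutors together have capacity at most 3+2+2+2+2 = 11 < 12 slots, so 5 can never suffice.
Greco, Beaumont, Priya, Lindqvist, Diallo, and Eriksen alone can cover everything: Slot 1→Greco, Slot 2→Lindqvist+Diallo, Slot 3→Beaumont, Slot 4→Priya+Diallo, Slot 5→Greco, Slot 6→Lindqvist, Slot 7→Priya, Slot 8→Eriksen, Slot 9→Eriksen, Slot 10→Beaumont.

6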